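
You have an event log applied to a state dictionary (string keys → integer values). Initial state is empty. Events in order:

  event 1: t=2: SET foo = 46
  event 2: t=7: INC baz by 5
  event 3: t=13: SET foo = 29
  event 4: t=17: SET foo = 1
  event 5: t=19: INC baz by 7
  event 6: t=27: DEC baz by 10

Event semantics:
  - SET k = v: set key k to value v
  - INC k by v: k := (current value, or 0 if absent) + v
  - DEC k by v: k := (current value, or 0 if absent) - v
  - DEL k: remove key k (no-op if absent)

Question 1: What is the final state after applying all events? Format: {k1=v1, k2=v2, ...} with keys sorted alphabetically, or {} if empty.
Answer: {baz=2, foo=1}

Derivation:
  after event 1 (t=2: SET foo = 46): {foo=46}
  after event 2 (t=7: INC baz by 5): {baz=5, foo=46}
  after event 3 (t=13: SET foo = 29): {baz=5, foo=29}
  after event 4 (t=17: SET foo = 1): {baz=5, foo=1}
  after event 5 (t=19: INC baz by 7): {baz=12, foo=1}
  after event 6 (t=27: DEC baz by 10): {baz=2, foo=1}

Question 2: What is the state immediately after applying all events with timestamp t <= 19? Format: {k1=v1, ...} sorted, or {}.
Answer: {baz=12, foo=1}

Derivation:
Apply events with t <= 19 (5 events):
  after event 1 (t=2: SET foo = 46): {foo=46}
  after event 2 (t=7: INC baz by 5): {baz=5, foo=46}
  after event 3 (t=13: SET foo = 29): {baz=5, foo=29}
  after event 4 (t=17: SET foo = 1): {baz=5, foo=1}
  after event 5 (t=19: INC baz by 7): {baz=12, foo=1}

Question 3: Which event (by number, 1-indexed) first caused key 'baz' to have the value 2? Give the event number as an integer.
Looking for first event where baz becomes 2:
  event 2: baz = 5
  event 3: baz = 5
  event 4: baz = 5
  event 5: baz = 12
  event 6: baz 12 -> 2  <-- first match

Answer: 6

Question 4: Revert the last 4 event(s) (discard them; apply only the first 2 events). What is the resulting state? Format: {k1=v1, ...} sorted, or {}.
Keep first 2 events (discard last 4):
  after event 1 (t=2: SET foo = 46): {foo=46}
  after event 2 (t=7: INC baz by 5): {baz=5, foo=46}

Answer: {baz=5, foo=46}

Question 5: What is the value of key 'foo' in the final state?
Answer: 1

Derivation:
Track key 'foo' through all 6 events:
  event 1 (t=2: SET foo = 46): foo (absent) -> 46
  event 2 (t=7: INC baz by 5): foo unchanged
  event 3 (t=13: SET foo = 29): foo 46 -> 29
  event 4 (t=17: SET foo = 1): foo 29 -> 1
  event 5 (t=19: INC baz by 7): foo unchanged
  event 6 (t=27: DEC baz by 10): foo unchanged
Final: foo = 1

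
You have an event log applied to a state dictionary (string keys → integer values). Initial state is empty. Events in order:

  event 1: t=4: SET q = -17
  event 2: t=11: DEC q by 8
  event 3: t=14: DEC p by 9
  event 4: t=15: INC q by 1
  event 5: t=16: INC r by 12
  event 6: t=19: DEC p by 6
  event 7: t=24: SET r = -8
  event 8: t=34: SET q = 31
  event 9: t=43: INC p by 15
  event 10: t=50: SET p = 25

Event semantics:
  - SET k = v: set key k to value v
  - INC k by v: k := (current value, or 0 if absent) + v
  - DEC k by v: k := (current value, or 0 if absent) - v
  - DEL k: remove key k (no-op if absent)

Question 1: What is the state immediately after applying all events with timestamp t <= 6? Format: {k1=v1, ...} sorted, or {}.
Apply events with t <= 6 (1 events):
  after event 1 (t=4: SET q = -17): {q=-17}

Answer: {q=-17}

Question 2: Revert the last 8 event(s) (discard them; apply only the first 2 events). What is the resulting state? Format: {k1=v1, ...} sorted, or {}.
Answer: {q=-25}

Derivation:
Keep first 2 events (discard last 8):
  after event 1 (t=4: SET q = -17): {q=-17}
  after event 2 (t=11: DEC q by 8): {q=-25}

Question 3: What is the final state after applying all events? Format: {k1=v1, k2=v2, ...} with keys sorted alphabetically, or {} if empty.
  after event 1 (t=4: SET q = -17): {q=-17}
  after event 2 (t=11: DEC q by 8): {q=-25}
  after event 3 (t=14: DEC p by 9): {p=-9, q=-25}
  after event 4 (t=15: INC q by 1): {p=-9, q=-24}
  after event 5 (t=16: INC r by 12): {p=-9, q=-24, r=12}
  after event 6 (t=19: DEC p by 6): {p=-15, q=-24, r=12}
  after event 7 (t=24: SET r = -8): {p=-15, q=-24, r=-8}
  after event 8 (t=34: SET q = 31): {p=-15, q=31, r=-8}
  after event 9 (t=43: INC p by 15): {p=0, q=31, r=-8}
  after event 10 (t=50: SET p = 25): {p=25, q=31, r=-8}

Answer: {p=25, q=31, r=-8}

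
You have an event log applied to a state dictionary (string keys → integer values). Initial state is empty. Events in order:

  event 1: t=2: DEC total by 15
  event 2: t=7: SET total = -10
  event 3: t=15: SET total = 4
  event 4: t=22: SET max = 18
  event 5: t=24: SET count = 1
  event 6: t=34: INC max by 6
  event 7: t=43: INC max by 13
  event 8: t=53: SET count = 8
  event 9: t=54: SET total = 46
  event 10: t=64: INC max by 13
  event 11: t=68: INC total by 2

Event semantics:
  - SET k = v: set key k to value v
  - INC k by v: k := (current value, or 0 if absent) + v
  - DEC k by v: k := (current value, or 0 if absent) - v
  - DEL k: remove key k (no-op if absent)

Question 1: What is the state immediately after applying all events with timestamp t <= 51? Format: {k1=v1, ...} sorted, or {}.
Answer: {count=1, max=37, total=4}

Derivation:
Apply events with t <= 51 (7 events):
  after event 1 (t=2: DEC total by 15): {total=-15}
  after event 2 (t=7: SET total = -10): {total=-10}
  after event 3 (t=15: SET total = 4): {total=4}
  after event 4 (t=22: SET max = 18): {max=18, total=4}
  after event 5 (t=24: SET count = 1): {count=1, max=18, total=4}
  after event 6 (t=34: INC max by 6): {count=1, max=24, total=4}
  after event 7 (t=43: INC max by 13): {count=1, max=37, total=4}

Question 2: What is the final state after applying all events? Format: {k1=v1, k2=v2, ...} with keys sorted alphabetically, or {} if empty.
Answer: {count=8, max=50, total=48}

Derivation:
  after event 1 (t=2: DEC total by 15): {total=-15}
  after event 2 (t=7: SET total = -10): {total=-10}
  after event 3 (t=15: SET total = 4): {total=4}
  after event 4 (t=22: SET max = 18): {max=18, total=4}
  after event 5 (t=24: SET count = 1): {count=1, max=18, total=4}
  after event 6 (t=34: INC max by 6): {count=1, max=24, total=4}
  after event 7 (t=43: INC max by 13): {count=1, max=37, total=4}
  after event 8 (t=53: SET count = 8): {count=8, max=37, total=4}
  after event 9 (t=54: SET total = 46): {count=8, max=37, total=46}
  after event 10 (t=64: INC max by 13): {count=8, max=50, total=46}
  after event 11 (t=68: INC total by 2): {count=8, max=50, total=48}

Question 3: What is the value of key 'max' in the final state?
Answer: 50

Derivation:
Track key 'max' through all 11 events:
  event 1 (t=2: DEC total by 15): max unchanged
  event 2 (t=7: SET total = -10): max unchanged
  event 3 (t=15: SET total = 4): max unchanged
  event 4 (t=22: SET max = 18): max (absent) -> 18
  event 5 (t=24: SET count = 1): max unchanged
  event 6 (t=34: INC max by 6): max 18 -> 24
  event 7 (t=43: INC max by 13): max 24 -> 37
  event 8 (t=53: SET count = 8): max unchanged
  event 9 (t=54: SET total = 46): max unchanged
  event 10 (t=64: INC max by 13): max 37 -> 50
  event 11 (t=68: INC total by 2): max unchanged
Final: max = 50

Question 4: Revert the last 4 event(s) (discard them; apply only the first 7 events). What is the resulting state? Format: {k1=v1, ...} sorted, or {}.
Keep first 7 events (discard last 4):
  after event 1 (t=2: DEC total by 15): {total=-15}
  after event 2 (t=7: SET total = -10): {total=-10}
  after event 3 (t=15: SET total = 4): {total=4}
  after event 4 (t=22: SET max = 18): {max=18, total=4}
  after event 5 (t=24: SET count = 1): {count=1, max=18, total=4}
  after event 6 (t=34: INC max by 6): {count=1, max=24, total=4}
  after event 7 (t=43: INC max by 13): {count=1, max=37, total=4}

Answer: {count=1, max=37, total=4}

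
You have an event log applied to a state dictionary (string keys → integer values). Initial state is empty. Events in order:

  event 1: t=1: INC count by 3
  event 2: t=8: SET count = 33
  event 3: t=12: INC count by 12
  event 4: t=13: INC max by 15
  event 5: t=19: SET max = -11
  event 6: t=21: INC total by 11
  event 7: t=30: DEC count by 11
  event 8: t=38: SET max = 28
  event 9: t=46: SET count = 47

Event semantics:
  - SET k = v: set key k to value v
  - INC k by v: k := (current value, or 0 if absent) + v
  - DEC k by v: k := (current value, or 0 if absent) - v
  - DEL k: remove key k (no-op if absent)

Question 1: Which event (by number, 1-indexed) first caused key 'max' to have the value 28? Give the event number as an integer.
Looking for first event where max becomes 28:
  event 4: max = 15
  event 5: max = -11
  event 6: max = -11
  event 7: max = -11
  event 8: max -11 -> 28  <-- first match

Answer: 8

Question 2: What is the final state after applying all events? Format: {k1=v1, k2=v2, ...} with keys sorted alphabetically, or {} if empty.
Answer: {count=47, max=28, total=11}

Derivation:
  after event 1 (t=1: INC count by 3): {count=3}
  after event 2 (t=8: SET count = 33): {count=33}
  after event 3 (t=12: INC count by 12): {count=45}
  after event 4 (t=13: INC max by 15): {count=45, max=15}
  after event 5 (t=19: SET max = -11): {count=45, max=-11}
  after event 6 (t=21: INC total by 11): {count=45, max=-11, total=11}
  after event 7 (t=30: DEC count by 11): {count=34, max=-11, total=11}
  after event 8 (t=38: SET max = 28): {count=34, max=28, total=11}
  after event 9 (t=46: SET count = 47): {count=47, max=28, total=11}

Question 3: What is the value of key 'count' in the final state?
Track key 'count' through all 9 events:
  event 1 (t=1: INC count by 3): count (absent) -> 3
  event 2 (t=8: SET count = 33): count 3 -> 33
  event 3 (t=12: INC count by 12): count 33 -> 45
  event 4 (t=13: INC max by 15): count unchanged
  event 5 (t=19: SET max = -11): count unchanged
  event 6 (t=21: INC total by 11): count unchanged
  event 7 (t=30: DEC count by 11): count 45 -> 34
  event 8 (t=38: SET max = 28): count unchanged
  event 9 (t=46: SET count = 47): count 34 -> 47
Final: count = 47

Answer: 47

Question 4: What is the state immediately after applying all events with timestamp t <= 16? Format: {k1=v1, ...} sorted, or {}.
Answer: {count=45, max=15}

Derivation:
Apply events with t <= 16 (4 events):
  after event 1 (t=1: INC count by 3): {count=3}
  after event 2 (t=8: SET count = 33): {count=33}
  after event 3 (t=12: INC count by 12): {count=45}
  after event 4 (t=13: INC max by 15): {count=45, max=15}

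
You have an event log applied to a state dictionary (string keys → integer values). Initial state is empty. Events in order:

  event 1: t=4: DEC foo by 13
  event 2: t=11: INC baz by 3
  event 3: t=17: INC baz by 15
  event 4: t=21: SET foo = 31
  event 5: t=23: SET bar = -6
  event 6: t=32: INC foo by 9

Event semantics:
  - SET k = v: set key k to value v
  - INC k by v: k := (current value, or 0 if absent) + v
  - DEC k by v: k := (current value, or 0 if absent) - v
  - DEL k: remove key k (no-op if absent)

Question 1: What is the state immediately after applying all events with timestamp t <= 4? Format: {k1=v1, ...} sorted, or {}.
Apply events with t <= 4 (1 events):
  after event 1 (t=4: DEC foo by 13): {foo=-13}

Answer: {foo=-13}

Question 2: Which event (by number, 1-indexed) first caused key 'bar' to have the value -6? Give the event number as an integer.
Looking for first event where bar becomes -6:
  event 5: bar (absent) -> -6  <-- first match

Answer: 5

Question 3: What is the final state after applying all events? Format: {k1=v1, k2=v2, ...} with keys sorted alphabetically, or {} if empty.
Answer: {bar=-6, baz=18, foo=40}

Derivation:
  after event 1 (t=4: DEC foo by 13): {foo=-13}
  after event 2 (t=11: INC baz by 3): {baz=3, foo=-13}
  after event 3 (t=17: INC baz by 15): {baz=18, foo=-13}
  after event 4 (t=21: SET foo = 31): {baz=18, foo=31}
  after event 5 (t=23: SET bar = -6): {bar=-6, baz=18, foo=31}
  after event 6 (t=32: INC foo by 9): {bar=-6, baz=18, foo=40}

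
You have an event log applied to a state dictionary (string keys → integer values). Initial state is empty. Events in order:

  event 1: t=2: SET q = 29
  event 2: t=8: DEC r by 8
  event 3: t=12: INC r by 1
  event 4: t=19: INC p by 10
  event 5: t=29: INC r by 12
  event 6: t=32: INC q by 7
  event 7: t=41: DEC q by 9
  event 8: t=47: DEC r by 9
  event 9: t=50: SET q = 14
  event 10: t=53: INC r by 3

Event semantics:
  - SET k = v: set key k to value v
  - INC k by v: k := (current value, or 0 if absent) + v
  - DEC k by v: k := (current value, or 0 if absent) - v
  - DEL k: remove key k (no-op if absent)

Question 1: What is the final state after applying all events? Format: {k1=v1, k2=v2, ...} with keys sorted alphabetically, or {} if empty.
Answer: {p=10, q=14, r=-1}

Derivation:
  after event 1 (t=2: SET q = 29): {q=29}
  after event 2 (t=8: DEC r by 8): {q=29, r=-8}
  after event 3 (t=12: INC r by 1): {q=29, r=-7}
  after event 4 (t=19: INC p by 10): {p=10, q=29, r=-7}
  after event 5 (t=29: INC r by 12): {p=10, q=29, r=5}
  after event 6 (t=32: INC q by 7): {p=10, q=36, r=5}
  after event 7 (t=41: DEC q by 9): {p=10, q=27, r=5}
  after event 8 (t=47: DEC r by 9): {p=10, q=27, r=-4}
  after event 9 (t=50: SET q = 14): {p=10, q=14, r=-4}
  after event 10 (t=53: INC r by 3): {p=10, q=14, r=-1}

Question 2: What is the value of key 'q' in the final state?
Answer: 14

Derivation:
Track key 'q' through all 10 events:
  event 1 (t=2: SET q = 29): q (absent) -> 29
  event 2 (t=8: DEC r by 8): q unchanged
  event 3 (t=12: INC r by 1): q unchanged
  event 4 (t=19: INC p by 10): q unchanged
  event 5 (t=29: INC r by 12): q unchanged
  event 6 (t=32: INC q by 7): q 29 -> 36
  event 7 (t=41: DEC q by 9): q 36 -> 27
  event 8 (t=47: DEC r by 9): q unchanged
  event 9 (t=50: SET q = 14): q 27 -> 14
  event 10 (t=53: INC r by 3): q unchanged
Final: q = 14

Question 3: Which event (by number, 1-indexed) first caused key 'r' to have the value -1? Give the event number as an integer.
Looking for first event where r becomes -1:
  event 2: r = -8
  event 3: r = -7
  event 4: r = -7
  event 5: r = 5
  event 6: r = 5
  event 7: r = 5
  event 8: r = -4
  event 9: r = -4
  event 10: r -4 -> -1  <-- first match

Answer: 10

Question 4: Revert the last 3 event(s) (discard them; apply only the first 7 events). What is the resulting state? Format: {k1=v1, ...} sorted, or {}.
Keep first 7 events (discard last 3):
  after event 1 (t=2: SET q = 29): {q=29}
  after event 2 (t=8: DEC r by 8): {q=29, r=-8}
  after event 3 (t=12: INC r by 1): {q=29, r=-7}
  after event 4 (t=19: INC p by 10): {p=10, q=29, r=-7}
  after event 5 (t=29: INC r by 12): {p=10, q=29, r=5}
  after event 6 (t=32: INC q by 7): {p=10, q=36, r=5}
  after event 7 (t=41: DEC q by 9): {p=10, q=27, r=5}

Answer: {p=10, q=27, r=5}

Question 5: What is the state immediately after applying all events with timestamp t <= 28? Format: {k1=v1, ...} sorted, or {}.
Answer: {p=10, q=29, r=-7}

Derivation:
Apply events with t <= 28 (4 events):
  after event 1 (t=2: SET q = 29): {q=29}
  after event 2 (t=8: DEC r by 8): {q=29, r=-8}
  after event 3 (t=12: INC r by 1): {q=29, r=-7}
  after event 4 (t=19: INC p by 10): {p=10, q=29, r=-7}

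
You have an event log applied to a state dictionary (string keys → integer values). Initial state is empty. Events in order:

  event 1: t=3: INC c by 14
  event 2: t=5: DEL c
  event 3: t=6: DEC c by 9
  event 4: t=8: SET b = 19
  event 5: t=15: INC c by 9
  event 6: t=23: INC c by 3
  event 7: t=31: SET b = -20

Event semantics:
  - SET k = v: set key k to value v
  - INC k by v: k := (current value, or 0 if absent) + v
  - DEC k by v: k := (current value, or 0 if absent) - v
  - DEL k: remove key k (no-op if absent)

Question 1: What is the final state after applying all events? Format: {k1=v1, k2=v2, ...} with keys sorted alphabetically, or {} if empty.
Answer: {b=-20, c=3}

Derivation:
  after event 1 (t=3: INC c by 14): {c=14}
  after event 2 (t=5: DEL c): {}
  after event 3 (t=6: DEC c by 9): {c=-9}
  after event 4 (t=8: SET b = 19): {b=19, c=-9}
  after event 5 (t=15: INC c by 9): {b=19, c=0}
  after event 6 (t=23: INC c by 3): {b=19, c=3}
  after event 7 (t=31: SET b = -20): {b=-20, c=3}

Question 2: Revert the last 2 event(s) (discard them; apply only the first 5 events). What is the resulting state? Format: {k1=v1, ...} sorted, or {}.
Keep first 5 events (discard last 2):
  after event 1 (t=3: INC c by 14): {c=14}
  after event 2 (t=5: DEL c): {}
  after event 3 (t=6: DEC c by 9): {c=-9}
  after event 4 (t=8: SET b = 19): {b=19, c=-9}
  after event 5 (t=15: INC c by 9): {b=19, c=0}

Answer: {b=19, c=0}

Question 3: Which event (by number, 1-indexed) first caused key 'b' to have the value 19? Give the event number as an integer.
Answer: 4

Derivation:
Looking for first event where b becomes 19:
  event 4: b (absent) -> 19  <-- first match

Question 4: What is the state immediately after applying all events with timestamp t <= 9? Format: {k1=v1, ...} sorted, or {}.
Apply events with t <= 9 (4 events):
  after event 1 (t=3: INC c by 14): {c=14}
  after event 2 (t=5: DEL c): {}
  after event 3 (t=6: DEC c by 9): {c=-9}
  after event 4 (t=8: SET b = 19): {b=19, c=-9}

Answer: {b=19, c=-9}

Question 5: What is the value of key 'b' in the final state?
Answer: -20

Derivation:
Track key 'b' through all 7 events:
  event 1 (t=3: INC c by 14): b unchanged
  event 2 (t=5: DEL c): b unchanged
  event 3 (t=6: DEC c by 9): b unchanged
  event 4 (t=8: SET b = 19): b (absent) -> 19
  event 5 (t=15: INC c by 9): b unchanged
  event 6 (t=23: INC c by 3): b unchanged
  event 7 (t=31: SET b = -20): b 19 -> -20
Final: b = -20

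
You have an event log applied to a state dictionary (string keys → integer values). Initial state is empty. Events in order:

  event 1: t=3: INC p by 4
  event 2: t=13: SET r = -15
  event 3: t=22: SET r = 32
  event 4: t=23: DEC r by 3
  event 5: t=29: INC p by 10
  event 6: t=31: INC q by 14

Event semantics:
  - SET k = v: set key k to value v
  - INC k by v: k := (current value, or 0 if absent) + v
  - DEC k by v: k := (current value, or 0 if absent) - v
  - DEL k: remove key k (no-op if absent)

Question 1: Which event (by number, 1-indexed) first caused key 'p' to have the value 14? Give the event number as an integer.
Answer: 5

Derivation:
Looking for first event where p becomes 14:
  event 1: p = 4
  event 2: p = 4
  event 3: p = 4
  event 4: p = 4
  event 5: p 4 -> 14  <-- first match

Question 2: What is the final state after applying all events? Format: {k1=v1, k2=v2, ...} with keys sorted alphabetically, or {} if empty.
  after event 1 (t=3: INC p by 4): {p=4}
  after event 2 (t=13: SET r = -15): {p=4, r=-15}
  after event 3 (t=22: SET r = 32): {p=4, r=32}
  after event 4 (t=23: DEC r by 3): {p=4, r=29}
  after event 5 (t=29: INC p by 10): {p=14, r=29}
  after event 6 (t=31: INC q by 14): {p=14, q=14, r=29}

Answer: {p=14, q=14, r=29}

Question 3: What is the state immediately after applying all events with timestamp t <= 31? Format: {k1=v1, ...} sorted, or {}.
Apply events with t <= 31 (6 events):
  after event 1 (t=3: INC p by 4): {p=4}
  after event 2 (t=13: SET r = -15): {p=4, r=-15}
  after event 3 (t=22: SET r = 32): {p=4, r=32}
  after event 4 (t=23: DEC r by 3): {p=4, r=29}
  after event 5 (t=29: INC p by 10): {p=14, r=29}
  after event 6 (t=31: INC q by 14): {p=14, q=14, r=29}

Answer: {p=14, q=14, r=29}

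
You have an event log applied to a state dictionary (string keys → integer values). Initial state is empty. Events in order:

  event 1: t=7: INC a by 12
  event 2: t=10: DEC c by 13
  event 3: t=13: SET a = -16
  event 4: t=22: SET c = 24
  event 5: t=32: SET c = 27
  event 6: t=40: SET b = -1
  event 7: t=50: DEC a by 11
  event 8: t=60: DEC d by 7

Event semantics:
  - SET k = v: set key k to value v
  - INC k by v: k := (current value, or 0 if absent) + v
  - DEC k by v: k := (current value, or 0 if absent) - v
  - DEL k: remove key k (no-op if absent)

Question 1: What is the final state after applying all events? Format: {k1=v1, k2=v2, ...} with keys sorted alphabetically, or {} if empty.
  after event 1 (t=7: INC a by 12): {a=12}
  after event 2 (t=10: DEC c by 13): {a=12, c=-13}
  after event 3 (t=13: SET a = -16): {a=-16, c=-13}
  after event 4 (t=22: SET c = 24): {a=-16, c=24}
  after event 5 (t=32: SET c = 27): {a=-16, c=27}
  after event 6 (t=40: SET b = -1): {a=-16, b=-1, c=27}
  after event 7 (t=50: DEC a by 11): {a=-27, b=-1, c=27}
  after event 8 (t=60: DEC d by 7): {a=-27, b=-1, c=27, d=-7}

Answer: {a=-27, b=-1, c=27, d=-7}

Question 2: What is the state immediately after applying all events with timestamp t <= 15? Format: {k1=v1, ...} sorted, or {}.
Answer: {a=-16, c=-13}

Derivation:
Apply events with t <= 15 (3 events):
  after event 1 (t=7: INC a by 12): {a=12}
  after event 2 (t=10: DEC c by 13): {a=12, c=-13}
  after event 3 (t=13: SET a = -16): {a=-16, c=-13}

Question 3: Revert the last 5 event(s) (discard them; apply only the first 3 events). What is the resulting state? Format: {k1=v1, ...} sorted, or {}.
Keep first 3 events (discard last 5):
  after event 1 (t=7: INC a by 12): {a=12}
  after event 2 (t=10: DEC c by 13): {a=12, c=-13}
  after event 3 (t=13: SET a = -16): {a=-16, c=-13}

Answer: {a=-16, c=-13}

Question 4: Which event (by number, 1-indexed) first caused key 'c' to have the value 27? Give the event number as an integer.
Looking for first event where c becomes 27:
  event 2: c = -13
  event 3: c = -13
  event 4: c = 24
  event 5: c 24 -> 27  <-- first match

Answer: 5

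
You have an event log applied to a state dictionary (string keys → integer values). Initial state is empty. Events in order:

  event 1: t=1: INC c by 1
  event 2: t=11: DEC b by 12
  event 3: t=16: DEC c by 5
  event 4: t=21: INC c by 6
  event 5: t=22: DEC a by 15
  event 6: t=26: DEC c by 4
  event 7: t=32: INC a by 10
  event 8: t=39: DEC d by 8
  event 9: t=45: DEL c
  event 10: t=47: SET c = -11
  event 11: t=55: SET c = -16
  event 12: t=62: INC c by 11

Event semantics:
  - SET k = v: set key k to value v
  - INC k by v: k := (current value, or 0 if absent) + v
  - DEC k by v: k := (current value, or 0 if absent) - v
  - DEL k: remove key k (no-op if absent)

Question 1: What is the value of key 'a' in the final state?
Answer: -5

Derivation:
Track key 'a' through all 12 events:
  event 1 (t=1: INC c by 1): a unchanged
  event 2 (t=11: DEC b by 12): a unchanged
  event 3 (t=16: DEC c by 5): a unchanged
  event 4 (t=21: INC c by 6): a unchanged
  event 5 (t=22: DEC a by 15): a (absent) -> -15
  event 6 (t=26: DEC c by 4): a unchanged
  event 7 (t=32: INC a by 10): a -15 -> -5
  event 8 (t=39: DEC d by 8): a unchanged
  event 9 (t=45: DEL c): a unchanged
  event 10 (t=47: SET c = -11): a unchanged
  event 11 (t=55: SET c = -16): a unchanged
  event 12 (t=62: INC c by 11): a unchanged
Final: a = -5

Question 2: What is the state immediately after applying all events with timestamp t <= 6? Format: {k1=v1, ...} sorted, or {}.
Answer: {c=1}

Derivation:
Apply events with t <= 6 (1 events):
  after event 1 (t=1: INC c by 1): {c=1}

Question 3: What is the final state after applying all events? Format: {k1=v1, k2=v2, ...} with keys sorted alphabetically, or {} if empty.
  after event 1 (t=1: INC c by 1): {c=1}
  after event 2 (t=11: DEC b by 12): {b=-12, c=1}
  after event 3 (t=16: DEC c by 5): {b=-12, c=-4}
  after event 4 (t=21: INC c by 6): {b=-12, c=2}
  after event 5 (t=22: DEC a by 15): {a=-15, b=-12, c=2}
  after event 6 (t=26: DEC c by 4): {a=-15, b=-12, c=-2}
  after event 7 (t=32: INC a by 10): {a=-5, b=-12, c=-2}
  after event 8 (t=39: DEC d by 8): {a=-5, b=-12, c=-2, d=-8}
  after event 9 (t=45: DEL c): {a=-5, b=-12, d=-8}
  after event 10 (t=47: SET c = -11): {a=-5, b=-12, c=-11, d=-8}
  after event 11 (t=55: SET c = -16): {a=-5, b=-12, c=-16, d=-8}
  after event 12 (t=62: INC c by 11): {a=-5, b=-12, c=-5, d=-8}

Answer: {a=-5, b=-12, c=-5, d=-8}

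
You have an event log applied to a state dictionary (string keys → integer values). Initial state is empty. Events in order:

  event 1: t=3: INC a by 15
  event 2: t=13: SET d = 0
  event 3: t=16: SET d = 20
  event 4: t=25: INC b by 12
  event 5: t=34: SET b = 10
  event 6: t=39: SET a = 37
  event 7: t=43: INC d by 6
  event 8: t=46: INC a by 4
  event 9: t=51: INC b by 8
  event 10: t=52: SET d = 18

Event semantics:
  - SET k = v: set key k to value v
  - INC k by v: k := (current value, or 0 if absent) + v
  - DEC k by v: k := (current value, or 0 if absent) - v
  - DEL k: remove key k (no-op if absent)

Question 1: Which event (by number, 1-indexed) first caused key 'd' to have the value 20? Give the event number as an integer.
Answer: 3

Derivation:
Looking for first event where d becomes 20:
  event 2: d = 0
  event 3: d 0 -> 20  <-- first match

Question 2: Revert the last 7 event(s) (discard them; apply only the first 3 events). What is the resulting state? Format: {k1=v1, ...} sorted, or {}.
Answer: {a=15, d=20}

Derivation:
Keep first 3 events (discard last 7):
  after event 1 (t=3: INC a by 15): {a=15}
  after event 2 (t=13: SET d = 0): {a=15, d=0}
  after event 3 (t=16: SET d = 20): {a=15, d=20}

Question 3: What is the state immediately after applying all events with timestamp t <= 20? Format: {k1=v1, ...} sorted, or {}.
Answer: {a=15, d=20}

Derivation:
Apply events with t <= 20 (3 events):
  after event 1 (t=3: INC a by 15): {a=15}
  after event 2 (t=13: SET d = 0): {a=15, d=0}
  after event 3 (t=16: SET d = 20): {a=15, d=20}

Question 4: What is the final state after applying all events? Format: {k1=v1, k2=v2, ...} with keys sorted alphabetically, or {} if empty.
Answer: {a=41, b=18, d=18}

Derivation:
  after event 1 (t=3: INC a by 15): {a=15}
  after event 2 (t=13: SET d = 0): {a=15, d=0}
  after event 3 (t=16: SET d = 20): {a=15, d=20}
  after event 4 (t=25: INC b by 12): {a=15, b=12, d=20}
  after event 5 (t=34: SET b = 10): {a=15, b=10, d=20}
  after event 6 (t=39: SET a = 37): {a=37, b=10, d=20}
  after event 7 (t=43: INC d by 6): {a=37, b=10, d=26}
  after event 8 (t=46: INC a by 4): {a=41, b=10, d=26}
  after event 9 (t=51: INC b by 8): {a=41, b=18, d=26}
  after event 10 (t=52: SET d = 18): {a=41, b=18, d=18}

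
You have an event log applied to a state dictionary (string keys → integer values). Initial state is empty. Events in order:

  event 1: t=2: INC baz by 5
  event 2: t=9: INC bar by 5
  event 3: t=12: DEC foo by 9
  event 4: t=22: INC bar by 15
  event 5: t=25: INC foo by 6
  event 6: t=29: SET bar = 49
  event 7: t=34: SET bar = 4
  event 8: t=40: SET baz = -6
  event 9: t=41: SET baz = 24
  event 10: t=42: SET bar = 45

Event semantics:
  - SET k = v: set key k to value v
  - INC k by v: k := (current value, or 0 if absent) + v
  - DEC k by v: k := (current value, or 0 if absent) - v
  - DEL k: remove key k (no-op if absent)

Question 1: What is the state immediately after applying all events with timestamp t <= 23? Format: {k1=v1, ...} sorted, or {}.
Apply events with t <= 23 (4 events):
  after event 1 (t=2: INC baz by 5): {baz=5}
  after event 2 (t=9: INC bar by 5): {bar=5, baz=5}
  after event 3 (t=12: DEC foo by 9): {bar=5, baz=5, foo=-9}
  after event 4 (t=22: INC bar by 15): {bar=20, baz=5, foo=-9}

Answer: {bar=20, baz=5, foo=-9}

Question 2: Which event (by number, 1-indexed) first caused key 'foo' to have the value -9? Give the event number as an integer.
Looking for first event where foo becomes -9:
  event 3: foo (absent) -> -9  <-- first match

Answer: 3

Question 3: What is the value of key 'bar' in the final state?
Track key 'bar' through all 10 events:
  event 1 (t=2: INC baz by 5): bar unchanged
  event 2 (t=9: INC bar by 5): bar (absent) -> 5
  event 3 (t=12: DEC foo by 9): bar unchanged
  event 4 (t=22: INC bar by 15): bar 5 -> 20
  event 5 (t=25: INC foo by 6): bar unchanged
  event 6 (t=29: SET bar = 49): bar 20 -> 49
  event 7 (t=34: SET bar = 4): bar 49 -> 4
  event 8 (t=40: SET baz = -6): bar unchanged
  event 9 (t=41: SET baz = 24): bar unchanged
  event 10 (t=42: SET bar = 45): bar 4 -> 45
Final: bar = 45

Answer: 45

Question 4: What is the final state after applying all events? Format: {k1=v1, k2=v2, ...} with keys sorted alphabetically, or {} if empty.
  after event 1 (t=2: INC baz by 5): {baz=5}
  after event 2 (t=9: INC bar by 5): {bar=5, baz=5}
  after event 3 (t=12: DEC foo by 9): {bar=5, baz=5, foo=-9}
  after event 4 (t=22: INC bar by 15): {bar=20, baz=5, foo=-9}
  after event 5 (t=25: INC foo by 6): {bar=20, baz=5, foo=-3}
  after event 6 (t=29: SET bar = 49): {bar=49, baz=5, foo=-3}
  after event 7 (t=34: SET bar = 4): {bar=4, baz=5, foo=-3}
  after event 8 (t=40: SET baz = -6): {bar=4, baz=-6, foo=-3}
  after event 9 (t=41: SET baz = 24): {bar=4, baz=24, foo=-3}
  after event 10 (t=42: SET bar = 45): {bar=45, baz=24, foo=-3}

Answer: {bar=45, baz=24, foo=-3}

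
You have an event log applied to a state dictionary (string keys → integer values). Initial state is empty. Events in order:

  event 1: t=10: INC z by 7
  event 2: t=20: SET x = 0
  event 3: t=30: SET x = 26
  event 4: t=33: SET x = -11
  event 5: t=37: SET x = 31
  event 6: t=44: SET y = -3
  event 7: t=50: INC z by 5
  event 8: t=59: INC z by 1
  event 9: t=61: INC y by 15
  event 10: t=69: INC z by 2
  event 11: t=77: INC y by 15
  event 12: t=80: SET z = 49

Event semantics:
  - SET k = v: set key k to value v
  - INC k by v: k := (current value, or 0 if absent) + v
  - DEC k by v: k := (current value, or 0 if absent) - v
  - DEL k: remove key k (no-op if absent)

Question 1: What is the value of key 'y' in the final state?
Track key 'y' through all 12 events:
  event 1 (t=10: INC z by 7): y unchanged
  event 2 (t=20: SET x = 0): y unchanged
  event 3 (t=30: SET x = 26): y unchanged
  event 4 (t=33: SET x = -11): y unchanged
  event 5 (t=37: SET x = 31): y unchanged
  event 6 (t=44: SET y = -3): y (absent) -> -3
  event 7 (t=50: INC z by 5): y unchanged
  event 8 (t=59: INC z by 1): y unchanged
  event 9 (t=61: INC y by 15): y -3 -> 12
  event 10 (t=69: INC z by 2): y unchanged
  event 11 (t=77: INC y by 15): y 12 -> 27
  event 12 (t=80: SET z = 49): y unchanged
Final: y = 27

Answer: 27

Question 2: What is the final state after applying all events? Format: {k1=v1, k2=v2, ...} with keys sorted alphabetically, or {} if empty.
  after event 1 (t=10: INC z by 7): {z=7}
  after event 2 (t=20: SET x = 0): {x=0, z=7}
  after event 3 (t=30: SET x = 26): {x=26, z=7}
  after event 4 (t=33: SET x = -11): {x=-11, z=7}
  after event 5 (t=37: SET x = 31): {x=31, z=7}
  after event 6 (t=44: SET y = -3): {x=31, y=-3, z=7}
  after event 7 (t=50: INC z by 5): {x=31, y=-3, z=12}
  after event 8 (t=59: INC z by 1): {x=31, y=-3, z=13}
  after event 9 (t=61: INC y by 15): {x=31, y=12, z=13}
  after event 10 (t=69: INC z by 2): {x=31, y=12, z=15}
  after event 11 (t=77: INC y by 15): {x=31, y=27, z=15}
  after event 12 (t=80: SET z = 49): {x=31, y=27, z=49}

Answer: {x=31, y=27, z=49}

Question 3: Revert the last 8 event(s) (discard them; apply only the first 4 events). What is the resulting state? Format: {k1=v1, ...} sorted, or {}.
Keep first 4 events (discard last 8):
  after event 1 (t=10: INC z by 7): {z=7}
  after event 2 (t=20: SET x = 0): {x=0, z=7}
  after event 3 (t=30: SET x = 26): {x=26, z=7}
  after event 4 (t=33: SET x = -11): {x=-11, z=7}

Answer: {x=-11, z=7}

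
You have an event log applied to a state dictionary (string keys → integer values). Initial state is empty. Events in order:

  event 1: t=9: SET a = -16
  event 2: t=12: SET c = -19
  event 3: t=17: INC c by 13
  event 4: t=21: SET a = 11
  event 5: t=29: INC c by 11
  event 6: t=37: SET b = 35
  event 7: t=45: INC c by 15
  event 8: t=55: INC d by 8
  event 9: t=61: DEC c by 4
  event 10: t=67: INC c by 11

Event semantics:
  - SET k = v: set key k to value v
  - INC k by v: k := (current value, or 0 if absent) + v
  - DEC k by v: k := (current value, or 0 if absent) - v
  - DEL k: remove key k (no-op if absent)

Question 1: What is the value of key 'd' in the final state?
Track key 'd' through all 10 events:
  event 1 (t=9: SET a = -16): d unchanged
  event 2 (t=12: SET c = -19): d unchanged
  event 3 (t=17: INC c by 13): d unchanged
  event 4 (t=21: SET a = 11): d unchanged
  event 5 (t=29: INC c by 11): d unchanged
  event 6 (t=37: SET b = 35): d unchanged
  event 7 (t=45: INC c by 15): d unchanged
  event 8 (t=55: INC d by 8): d (absent) -> 8
  event 9 (t=61: DEC c by 4): d unchanged
  event 10 (t=67: INC c by 11): d unchanged
Final: d = 8

Answer: 8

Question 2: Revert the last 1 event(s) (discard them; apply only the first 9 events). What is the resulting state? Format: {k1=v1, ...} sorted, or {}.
Keep first 9 events (discard last 1):
  after event 1 (t=9: SET a = -16): {a=-16}
  after event 2 (t=12: SET c = -19): {a=-16, c=-19}
  after event 3 (t=17: INC c by 13): {a=-16, c=-6}
  after event 4 (t=21: SET a = 11): {a=11, c=-6}
  after event 5 (t=29: INC c by 11): {a=11, c=5}
  after event 6 (t=37: SET b = 35): {a=11, b=35, c=5}
  after event 7 (t=45: INC c by 15): {a=11, b=35, c=20}
  after event 8 (t=55: INC d by 8): {a=11, b=35, c=20, d=8}
  after event 9 (t=61: DEC c by 4): {a=11, b=35, c=16, d=8}

Answer: {a=11, b=35, c=16, d=8}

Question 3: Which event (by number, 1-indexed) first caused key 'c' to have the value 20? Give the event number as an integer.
Looking for first event where c becomes 20:
  event 2: c = -19
  event 3: c = -6
  event 4: c = -6
  event 5: c = 5
  event 6: c = 5
  event 7: c 5 -> 20  <-- first match

Answer: 7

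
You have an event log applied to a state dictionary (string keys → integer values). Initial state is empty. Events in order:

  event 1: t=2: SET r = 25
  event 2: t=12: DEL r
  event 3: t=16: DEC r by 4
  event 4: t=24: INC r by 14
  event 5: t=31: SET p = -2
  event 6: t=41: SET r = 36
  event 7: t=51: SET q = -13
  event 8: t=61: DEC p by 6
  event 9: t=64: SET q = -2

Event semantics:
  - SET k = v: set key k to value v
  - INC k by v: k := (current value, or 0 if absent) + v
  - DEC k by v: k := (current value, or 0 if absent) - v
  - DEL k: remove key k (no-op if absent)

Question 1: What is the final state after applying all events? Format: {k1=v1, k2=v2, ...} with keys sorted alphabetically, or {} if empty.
  after event 1 (t=2: SET r = 25): {r=25}
  after event 2 (t=12: DEL r): {}
  after event 3 (t=16: DEC r by 4): {r=-4}
  after event 4 (t=24: INC r by 14): {r=10}
  after event 5 (t=31: SET p = -2): {p=-2, r=10}
  after event 6 (t=41: SET r = 36): {p=-2, r=36}
  after event 7 (t=51: SET q = -13): {p=-2, q=-13, r=36}
  after event 8 (t=61: DEC p by 6): {p=-8, q=-13, r=36}
  after event 9 (t=64: SET q = -2): {p=-8, q=-2, r=36}

Answer: {p=-8, q=-2, r=36}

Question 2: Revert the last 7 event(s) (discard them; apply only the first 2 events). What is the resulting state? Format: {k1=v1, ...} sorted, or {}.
Answer: {}

Derivation:
Keep first 2 events (discard last 7):
  after event 1 (t=2: SET r = 25): {r=25}
  after event 2 (t=12: DEL r): {}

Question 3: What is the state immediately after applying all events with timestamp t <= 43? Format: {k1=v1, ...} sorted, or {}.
Apply events with t <= 43 (6 events):
  after event 1 (t=2: SET r = 25): {r=25}
  after event 2 (t=12: DEL r): {}
  after event 3 (t=16: DEC r by 4): {r=-4}
  after event 4 (t=24: INC r by 14): {r=10}
  after event 5 (t=31: SET p = -2): {p=-2, r=10}
  after event 6 (t=41: SET r = 36): {p=-2, r=36}

Answer: {p=-2, r=36}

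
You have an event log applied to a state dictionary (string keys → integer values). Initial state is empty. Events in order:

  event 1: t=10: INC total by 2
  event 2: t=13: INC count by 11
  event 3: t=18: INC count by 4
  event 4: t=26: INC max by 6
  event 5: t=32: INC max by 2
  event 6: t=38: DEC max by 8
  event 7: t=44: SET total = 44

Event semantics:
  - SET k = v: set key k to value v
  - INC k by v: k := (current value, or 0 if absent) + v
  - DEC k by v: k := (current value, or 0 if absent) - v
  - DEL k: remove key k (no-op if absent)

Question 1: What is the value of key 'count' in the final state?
Answer: 15

Derivation:
Track key 'count' through all 7 events:
  event 1 (t=10: INC total by 2): count unchanged
  event 2 (t=13: INC count by 11): count (absent) -> 11
  event 3 (t=18: INC count by 4): count 11 -> 15
  event 4 (t=26: INC max by 6): count unchanged
  event 5 (t=32: INC max by 2): count unchanged
  event 6 (t=38: DEC max by 8): count unchanged
  event 7 (t=44: SET total = 44): count unchanged
Final: count = 15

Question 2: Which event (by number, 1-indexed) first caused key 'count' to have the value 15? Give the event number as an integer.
Answer: 3

Derivation:
Looking for first event where count becomes 15:
  event 2: count = 11
  event 3: count 11 -> 15  <-- first match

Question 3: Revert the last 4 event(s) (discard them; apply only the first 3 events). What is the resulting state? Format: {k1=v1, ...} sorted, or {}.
Answer: {count=15, total=2}

Derivation:
Keep first 3 events (discard last 4):
  after event 1 (t=10: INC total by 2): {total=2}
  after event 2 (t=13: INC count by 11): {count=11, total=2}
  after event 3 (t=18: INC count by 4): {count=15, total=2}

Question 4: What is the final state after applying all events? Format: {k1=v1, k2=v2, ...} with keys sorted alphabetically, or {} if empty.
  after event 1 (t=10: INC total by 2): {total=2}
  after event 2 (t=13: INC count by 11): {count=11, total=2}
  after event 3 (t=18: INC count by 4): {count=15, total=2}
  after event 4 (t=26: INC max by 6): {count=15, max=6, total=2}
  after event 5 (t=32: INC max by 2): {count=15, max=8, total=2}
  after event 6 (t=38: DEC max by 8): {count=15, max=0, total=2}
  after event 7 (t=44: SET total = 44): {count=15, max=0, total=44}

Answer: {count=15, max=0, total=44}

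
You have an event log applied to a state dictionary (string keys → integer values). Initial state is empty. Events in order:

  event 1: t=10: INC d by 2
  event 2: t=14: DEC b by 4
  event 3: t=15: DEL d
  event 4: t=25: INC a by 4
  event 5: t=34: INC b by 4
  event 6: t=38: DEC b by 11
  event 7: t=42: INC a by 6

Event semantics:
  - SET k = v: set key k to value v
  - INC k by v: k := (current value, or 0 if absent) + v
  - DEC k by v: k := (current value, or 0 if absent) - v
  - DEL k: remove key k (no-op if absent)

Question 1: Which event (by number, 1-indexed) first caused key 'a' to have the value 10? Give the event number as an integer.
Looking for first event where a becomes 10:
  event 4: a = 4
  event 5: a = 4
  event 6: a = 4
  event 7: a 4 -> 10  <-- first match

Answer: 7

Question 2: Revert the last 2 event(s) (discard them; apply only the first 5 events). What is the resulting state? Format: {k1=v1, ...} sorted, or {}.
Keep first 5 events (discard last 2):
  after event 1 (t=10: INC d by 2): {d=2}
  after event 2 (t=14: DEC b by 4): {b=-4, d=2}
  after event 3 (t=15: DEL d): {b=-4}
  after event 4 (t=25: INC a by 4): {a=4, b=-4}
  after event 5 (t=34: INC b by 4): {a=4, b=0}

Answer: {a=4, b=0}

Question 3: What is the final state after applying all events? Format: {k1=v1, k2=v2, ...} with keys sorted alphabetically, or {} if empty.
  after event 1 (t=10: INC d by 2): {d=2}
  after event 2 (t=14: DEC b by 4): {b=-4, d=2}
  after event 3 (t=15: DEL d): {b=-4}
  after event 4 (t=25: INC a by 4): {a=4, b=-4}
  after event 5 (t=34: INC b by 4): {a=4, b=0}
  after event 6 (t=38: DEC b by 11): {a=4, b=-11}
  after event 7 (t=42: INC a by 6): {a=10, b=-11}

Answer: {a=10, b=-11}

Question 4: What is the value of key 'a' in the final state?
Track key 'a' through all 7 events:
  event 1 (t=10: INC d by 2): a unchanged
  event 2 (t=14: DEC b by 4): a unchanged
  event 3 (t=15: DEL d): a unchanged
  event 4 (t=25: INC a by 4): a (absent) -> 4
  event 5 (t=34: INC b by 4): a unchanged
  event 6 (t=38: DEC b by 11): a unchanged
  event 7 (t=42: INC a by 6): a 4 -> 10
Final: a = 10

Answer: 10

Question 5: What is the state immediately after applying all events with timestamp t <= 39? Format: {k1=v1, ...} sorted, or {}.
Answer: {a=4, b=-11}

Derivation:
Apply events with t <= 39 (6 events):
  after event 1 (t=10: INC d by 2): {d=2}
  after event 2 (t=14: DEC b by 4): {b=-4, d=2}
  after event 3 (t=15: DEL d): {b=-4}
  after event 4 (t=25: INC a by 4): {a=4, b=-4}
  after event 5 (t=34: INC b by 4): {a=4, b=0}
  after event 6 (t=38: DEC b by 11): {a=4, b=-11}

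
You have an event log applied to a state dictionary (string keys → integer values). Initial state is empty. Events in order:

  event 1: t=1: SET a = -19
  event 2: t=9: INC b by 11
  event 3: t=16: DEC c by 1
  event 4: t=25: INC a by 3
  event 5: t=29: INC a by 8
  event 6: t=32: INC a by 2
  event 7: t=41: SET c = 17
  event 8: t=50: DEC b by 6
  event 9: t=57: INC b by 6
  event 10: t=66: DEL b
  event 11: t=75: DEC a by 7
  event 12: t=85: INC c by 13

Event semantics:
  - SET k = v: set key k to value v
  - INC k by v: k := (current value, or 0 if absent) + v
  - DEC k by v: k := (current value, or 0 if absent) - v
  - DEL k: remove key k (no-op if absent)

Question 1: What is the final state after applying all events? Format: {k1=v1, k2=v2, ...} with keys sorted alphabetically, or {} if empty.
Answer: {a=-13, c=30}

Derivation:
  after event 1 (t=1: SET a = -19): {a=-19}
  after event 2 (t=9: INC b by 11): {a=-19, b=11}
  after event 3 (t=16: DEC c by 1): {a=-19, b=11, c=-1}
  after event 4 (t=25: INC a by 3): {a=-16, b=11, c=-1}
  after event 5 (t=29: INC a by 8): {a=-8, b=11, c=-1}
  after event 6 (t=32: INC a by 2): {a=-6, b=11, c=-1}
  after event 7 (t=41: SET c = 17): {a=-6, b=11, c=17}
  after event 8 (t=50: DEC b by 6): {a=-6, b=5, c=17}
  after event 9 (t=57: INC b by 6): {a=-6, b=11, c=17}
  after event 10 (t=66: DEL b): {a=-6, c=17}
  after event 11 (t=75: DEC a by 7): {a=-13, c=17}
  after event 12 (t=85: INC c by 13): {a=-13, c=30}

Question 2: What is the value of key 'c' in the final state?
Track key 'c' through all 12 events:
  event 1 (t=1: SET a = -19): c unchanged
  event 2 (t=9: INC b by 11): c unchanged
  event 3 (t=16: DEC c by 1): c (absent) -> -1
  event 4 (t=25: INC a by 3): c unchanged
  event 5 (t=29: INC a by 8): c unchanged
  event 6 (t=32: INC a by 2): c unchanged
  event 7 (t=41: SET c = 17): c -1 -> 17
  event 8 (t=50: DEC b by 6): c unchanged
  event 9 (t=57: INC b by 6): c unchanged
  event 10 (t=66: DEL b): c unchanged
  event 11 (t=75: DEC a by 7): c unchanged
  event 12 (t=85: INC c by 13): c 17 -> 30
Final: c = 30

Answer: 30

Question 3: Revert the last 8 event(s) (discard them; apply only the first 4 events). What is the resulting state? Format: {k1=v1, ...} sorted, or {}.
Keep first 4 events (discard last 8):
  after event 1 (t=1: SET a = -19): {a=-19}
  after event 2 (t=9: INC b by 11): {a=-19, b=11}
  after event 3 (t=16: DEC c by 1): {a=-19, b=11, c=-1}
  after event 4 (t=25: INC a by 3): {a=-16, b=11, c=-1}

Answer: {a=-16, b=11, c=-1}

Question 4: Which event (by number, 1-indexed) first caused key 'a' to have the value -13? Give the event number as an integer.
Looking for first event where a becomes -13:
  event 1: a = -19
  event 2: a = -19
  event 3: a = -19
  event 4: a = -16
  event 5: a = -8
  event 6: a = -6
  event 7: a = -6
  event 8: a = -6
  event 9: a = -6
  event 10: a = -6
  event 11: a -6 -> -13  <-- first match

Answer: 11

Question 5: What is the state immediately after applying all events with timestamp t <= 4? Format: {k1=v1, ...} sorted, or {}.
Answer: {a=-19}

Derivation:
Apply events with t <= 4 (1 events):
  after event 1 (t=1: SET a = -19): {a=-19}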